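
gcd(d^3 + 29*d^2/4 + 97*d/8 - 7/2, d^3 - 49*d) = 1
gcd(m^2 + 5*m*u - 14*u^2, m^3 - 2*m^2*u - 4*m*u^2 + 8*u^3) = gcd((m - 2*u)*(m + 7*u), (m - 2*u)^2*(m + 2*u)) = -m + 2*u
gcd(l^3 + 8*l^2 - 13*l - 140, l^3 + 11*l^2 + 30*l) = l + 5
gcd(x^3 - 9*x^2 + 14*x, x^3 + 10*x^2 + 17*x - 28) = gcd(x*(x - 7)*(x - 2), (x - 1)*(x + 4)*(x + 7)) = 1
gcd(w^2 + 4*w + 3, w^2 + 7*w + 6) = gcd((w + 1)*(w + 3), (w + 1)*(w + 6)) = w + 1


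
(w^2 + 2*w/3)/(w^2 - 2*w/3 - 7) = w*(3*w + 2)/(3*w^2 - 2*w - 21)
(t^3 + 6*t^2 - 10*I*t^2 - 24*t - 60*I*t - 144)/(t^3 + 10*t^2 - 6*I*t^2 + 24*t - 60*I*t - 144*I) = (t - 4*I)/(t + 4)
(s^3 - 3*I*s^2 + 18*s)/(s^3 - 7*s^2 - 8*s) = (-s^2 + 3*I*s - 18)/(-s^2 + 7*s + 8)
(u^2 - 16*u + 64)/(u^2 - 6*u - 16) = (u - 8)/(u + 2)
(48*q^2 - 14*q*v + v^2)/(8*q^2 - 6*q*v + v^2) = (48*q^2 - 14*q*v + v^2)/(8*q^2 - 6*q*v + v^2)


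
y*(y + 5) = y^2 + 5*y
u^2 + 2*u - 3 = (u - 1)*(u + 3)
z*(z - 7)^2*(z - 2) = z^4 - 16*z^3 + 77*z^2 - 98*z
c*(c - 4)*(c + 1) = c^3 - 3*c^2 - 4*c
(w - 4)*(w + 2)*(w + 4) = w^3 + 2*w^2 - 16*w - 32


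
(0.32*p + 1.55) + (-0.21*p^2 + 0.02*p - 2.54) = -0.21*p^2 + 0.34*p - 0.99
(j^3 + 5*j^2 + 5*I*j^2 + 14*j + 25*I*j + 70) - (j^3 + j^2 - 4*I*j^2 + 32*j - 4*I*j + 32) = 4*j^2 + 9*I*j^2 - 18*j + 29*I*j + 38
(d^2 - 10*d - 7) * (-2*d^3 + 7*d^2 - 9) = -2*d^5 + 27*d^4 - 56*d^3 - 58*d^2 + 90*d + 63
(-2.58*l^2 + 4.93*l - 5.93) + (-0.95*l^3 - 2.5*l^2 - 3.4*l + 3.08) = -0.95*l^3 - 5.08*l^2 + 1.53*l - 2.85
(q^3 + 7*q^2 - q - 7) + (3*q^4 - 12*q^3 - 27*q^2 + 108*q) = 3*q^4 - 11*q^3 - 20*q^2 + 107*q - 7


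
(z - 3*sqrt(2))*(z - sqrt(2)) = z^2 - 4*sqrt(2)*z + 6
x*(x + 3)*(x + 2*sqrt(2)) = x^3 + 2*sqrt(2)*x^2 + 3*x^2 + 6*sqrt(2)*x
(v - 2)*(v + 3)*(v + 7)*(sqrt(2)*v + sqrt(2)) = sqrt(2)*v^4 + 9*sqrt(2)*v^3 + 9*sqrt(2)*v^2 - 41*sqrt(2)*v - 42*sqrt(2)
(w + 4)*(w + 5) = w^2 + 9*w + 20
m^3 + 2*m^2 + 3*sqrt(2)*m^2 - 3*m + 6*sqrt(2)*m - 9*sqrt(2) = (m - 1)*(m + 3)*(m + 3*sqrt(2))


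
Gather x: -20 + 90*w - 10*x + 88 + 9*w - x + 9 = 99*w - 11*x + 77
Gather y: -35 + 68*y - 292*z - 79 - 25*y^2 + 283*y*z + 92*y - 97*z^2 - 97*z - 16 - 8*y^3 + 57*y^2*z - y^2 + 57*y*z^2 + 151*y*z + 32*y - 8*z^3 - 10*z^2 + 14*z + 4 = -8*y^3 + y^2*(57*z - 26) + y*(57*z^2 + 434*z + 192) - 8*z^3 - 107*z^2 - 375*z - 126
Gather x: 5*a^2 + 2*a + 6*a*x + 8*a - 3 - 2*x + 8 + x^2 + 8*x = 5*a^2 + 10*a + x^2 + x*(6*a + 6) + 5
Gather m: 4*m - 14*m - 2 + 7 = 5 - 10*m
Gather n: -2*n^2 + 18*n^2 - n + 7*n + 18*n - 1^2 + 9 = 16*n^2 + 24*n + 8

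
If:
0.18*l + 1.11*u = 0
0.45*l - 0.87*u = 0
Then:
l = 0.00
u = 0.00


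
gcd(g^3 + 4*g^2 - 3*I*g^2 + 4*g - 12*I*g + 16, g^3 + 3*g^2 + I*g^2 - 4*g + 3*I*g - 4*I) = g^2 + g*(4 + I) + 4*I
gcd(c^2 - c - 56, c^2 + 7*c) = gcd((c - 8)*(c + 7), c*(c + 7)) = c + 7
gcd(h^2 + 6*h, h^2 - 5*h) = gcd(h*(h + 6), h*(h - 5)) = h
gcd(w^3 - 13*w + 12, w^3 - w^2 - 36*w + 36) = w - 1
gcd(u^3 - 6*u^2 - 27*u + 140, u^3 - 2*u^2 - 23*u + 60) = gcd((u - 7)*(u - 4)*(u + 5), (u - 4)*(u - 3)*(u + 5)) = u^2 + u - 20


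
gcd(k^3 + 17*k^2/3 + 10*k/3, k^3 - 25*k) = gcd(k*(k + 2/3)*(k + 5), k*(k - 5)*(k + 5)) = k^2 + 5*k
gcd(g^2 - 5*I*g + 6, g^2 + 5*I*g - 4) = g + I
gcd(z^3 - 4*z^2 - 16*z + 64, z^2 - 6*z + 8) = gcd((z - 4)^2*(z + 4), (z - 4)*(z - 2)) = z - 4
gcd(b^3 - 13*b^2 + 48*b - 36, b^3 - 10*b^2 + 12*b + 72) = b^2 - 12*b + 36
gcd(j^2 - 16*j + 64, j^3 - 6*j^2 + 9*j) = 1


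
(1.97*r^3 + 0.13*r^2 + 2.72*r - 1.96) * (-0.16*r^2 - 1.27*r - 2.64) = -0.3152*r^5 - 2.5227*r^4 - 5.8011*r^3 - 3.484*r^2 - 4.6916*r + 5.1744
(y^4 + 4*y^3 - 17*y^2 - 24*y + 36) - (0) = y^4 + 4*y^3 - 17*y^2 - 24*y + 36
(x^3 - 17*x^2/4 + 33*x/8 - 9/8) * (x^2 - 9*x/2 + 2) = x^5 - 35*x^4/4 + 101*x^3/4 - 451*x^2/16 + 213*x/16 - 9/4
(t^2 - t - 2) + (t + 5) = t^2 + 3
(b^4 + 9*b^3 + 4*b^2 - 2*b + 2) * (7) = 7*b^4 + 63*b^3 + 28*b^2 - 14*b + 14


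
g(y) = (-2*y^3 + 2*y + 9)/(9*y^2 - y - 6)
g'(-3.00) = -0.15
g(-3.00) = 0.73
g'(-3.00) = -0.15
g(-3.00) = 0.73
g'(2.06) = -0.61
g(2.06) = -0.14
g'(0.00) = -0.08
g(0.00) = -1.50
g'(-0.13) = 0.56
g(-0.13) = -1.53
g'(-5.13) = -0.21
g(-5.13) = 1.14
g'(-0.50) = 7.66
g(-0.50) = -2.54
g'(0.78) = -72.39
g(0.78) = -7.37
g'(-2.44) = -0.08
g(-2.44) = 0.66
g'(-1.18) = 2.89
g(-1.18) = 1.29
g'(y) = (1 - 18*y)*(-2*y^3 + 2*y + 9)/(9*y^2 - y - 6)^2 + (2 - 6*y^2)/(9*y^2 - y - 6)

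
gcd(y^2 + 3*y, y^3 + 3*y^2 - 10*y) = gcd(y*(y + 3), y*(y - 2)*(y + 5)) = y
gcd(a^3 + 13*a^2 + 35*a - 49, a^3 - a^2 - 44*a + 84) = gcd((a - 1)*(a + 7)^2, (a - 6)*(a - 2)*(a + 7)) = a + 7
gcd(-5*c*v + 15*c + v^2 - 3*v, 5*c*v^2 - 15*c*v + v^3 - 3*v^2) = v - 3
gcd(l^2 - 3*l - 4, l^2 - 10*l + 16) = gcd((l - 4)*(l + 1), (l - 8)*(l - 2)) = 1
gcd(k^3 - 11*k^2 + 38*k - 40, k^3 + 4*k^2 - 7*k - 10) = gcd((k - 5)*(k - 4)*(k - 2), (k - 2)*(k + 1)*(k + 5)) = k - 2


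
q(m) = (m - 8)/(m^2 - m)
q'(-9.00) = -0.03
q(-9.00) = -0.19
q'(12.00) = 0.00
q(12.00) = 0.03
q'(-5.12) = -0.12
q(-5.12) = -0.42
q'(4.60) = 0.16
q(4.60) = -0.21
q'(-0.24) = -134.34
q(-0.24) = -27.69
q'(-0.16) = -307.30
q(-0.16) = -43.97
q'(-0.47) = -32.98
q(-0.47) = -12.26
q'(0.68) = 51.06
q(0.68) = 33.64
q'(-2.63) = -0.63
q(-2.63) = -1.11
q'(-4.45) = -0.17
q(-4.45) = -0.51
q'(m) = (1 - 2*m)*(m - 8)/(m^2 - m)^2 + 1/(m^2 - m) = (-m^2 + 16*m - 8)/(m^2*(m^2 - 2*m + 1))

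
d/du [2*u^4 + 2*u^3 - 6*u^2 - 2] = 2*u*(4*u^2 + 3*u - 6)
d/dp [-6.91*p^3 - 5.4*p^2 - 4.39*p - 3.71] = -20.73*p^2 - 10.8*p - 4.39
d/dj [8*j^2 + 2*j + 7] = 16*j + 2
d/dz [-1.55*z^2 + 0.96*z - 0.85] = 0.96 - 3.1*z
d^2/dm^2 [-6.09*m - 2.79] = 0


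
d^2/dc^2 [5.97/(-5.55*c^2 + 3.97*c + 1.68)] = (-367.78185*c^2 + 263.07999*c + 5.97*(11.1*c - 3.97)*(22.2*c - 7.94) + 111.32856)/(-5.55*c^2 + 3.97*c + 1.68)^3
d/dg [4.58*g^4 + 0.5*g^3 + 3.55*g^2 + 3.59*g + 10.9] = 18.32*g^3 + 1.5*g^2 + 7.1*g + 3.59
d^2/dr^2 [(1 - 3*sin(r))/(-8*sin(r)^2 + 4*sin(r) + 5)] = (192*sin(r)^5 - 160*sin(r)^4 + 432*sin(r)^3 + 148*sin(r)^2 - 817*sin(r) + 232)/(-8*sin(r)^2 + 4*sin(r) + 5)^3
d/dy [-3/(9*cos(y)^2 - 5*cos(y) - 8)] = 3*(5 - 18*cos(y))*sin(y)/(-9*cos(y)^2 + 5*cos(y) + 8)^2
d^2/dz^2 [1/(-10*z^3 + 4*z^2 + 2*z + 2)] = ((15*z - 2)*(-5*z^3 + 2*z^2 + z + 1) + (-15*z^2 + 4*z + 1)^2)/(-5*z^3 + 2*z^2 + z + 1)^3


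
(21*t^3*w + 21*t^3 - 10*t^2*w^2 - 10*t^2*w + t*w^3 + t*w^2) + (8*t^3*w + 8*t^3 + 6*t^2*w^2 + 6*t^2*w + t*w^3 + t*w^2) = 29*t^3*w + 29*t^3 - 4*t^2*w^2 - 4*t^2*w + 2*t*w^3 + 2*t*w^2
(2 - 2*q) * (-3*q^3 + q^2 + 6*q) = 6*q^4 - 8*q^3 - 10*q^2 + 12*q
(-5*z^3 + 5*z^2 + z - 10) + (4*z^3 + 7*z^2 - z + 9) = -z^3 + 12*z^2 - 1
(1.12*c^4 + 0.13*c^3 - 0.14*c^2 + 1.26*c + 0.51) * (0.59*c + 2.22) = 0.6608*c^5 + 2.5631*c^4 + 0.206*c^3 + 0.4326*c^2 + 3.0981*c + 1.1322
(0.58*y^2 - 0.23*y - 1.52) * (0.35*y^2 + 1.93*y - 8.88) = 0.203*y^4 + 1.0389*y^3 - 6.1263*y^2 - 0.8912*y + 13.4976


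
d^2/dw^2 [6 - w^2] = -2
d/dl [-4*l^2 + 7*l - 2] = 7 - 8*l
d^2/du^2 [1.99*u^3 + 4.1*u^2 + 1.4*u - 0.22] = 11.94*u + 8.2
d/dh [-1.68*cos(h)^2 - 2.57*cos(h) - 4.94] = (3.36*cos(h) + 2.57)*sin(h)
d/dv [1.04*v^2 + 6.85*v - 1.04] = 2.08*v + 6.85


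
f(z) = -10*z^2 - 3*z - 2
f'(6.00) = -123.00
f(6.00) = -380.00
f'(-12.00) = 237.00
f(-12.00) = -1406.00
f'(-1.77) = 32.40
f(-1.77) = -28.02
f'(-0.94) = 15.80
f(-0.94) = -8.02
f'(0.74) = -17.80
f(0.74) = -9.70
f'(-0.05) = -2.00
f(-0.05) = -1.88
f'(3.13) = -65.60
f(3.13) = -109.36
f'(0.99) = -22.80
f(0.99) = -14.77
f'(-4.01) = 77.20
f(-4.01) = -150.77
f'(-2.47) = 46.40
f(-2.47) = -55.60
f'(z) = -20*z - 3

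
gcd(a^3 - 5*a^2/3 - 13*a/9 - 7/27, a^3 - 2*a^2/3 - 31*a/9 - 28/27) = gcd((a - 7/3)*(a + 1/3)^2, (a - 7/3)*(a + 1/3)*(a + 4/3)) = a^2 - 2*a - 7/9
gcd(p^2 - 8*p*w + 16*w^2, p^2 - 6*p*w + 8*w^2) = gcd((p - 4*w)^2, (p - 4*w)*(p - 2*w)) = p - 4*w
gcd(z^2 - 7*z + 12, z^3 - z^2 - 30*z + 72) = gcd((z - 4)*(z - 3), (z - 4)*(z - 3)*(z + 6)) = z^2 - 7*z + 12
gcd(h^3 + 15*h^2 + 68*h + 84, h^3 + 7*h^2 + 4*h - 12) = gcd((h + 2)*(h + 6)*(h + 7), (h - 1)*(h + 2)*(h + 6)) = h^2 + 8*h + 12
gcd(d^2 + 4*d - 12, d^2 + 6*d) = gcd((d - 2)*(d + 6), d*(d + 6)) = d + 6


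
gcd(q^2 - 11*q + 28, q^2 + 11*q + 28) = 1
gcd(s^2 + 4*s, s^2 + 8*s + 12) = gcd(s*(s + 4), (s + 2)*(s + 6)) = 1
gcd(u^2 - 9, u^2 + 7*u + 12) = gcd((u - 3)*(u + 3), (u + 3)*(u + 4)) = u + 3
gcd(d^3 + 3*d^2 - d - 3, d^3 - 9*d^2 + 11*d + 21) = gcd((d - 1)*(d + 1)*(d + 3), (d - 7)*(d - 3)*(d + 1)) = d + 1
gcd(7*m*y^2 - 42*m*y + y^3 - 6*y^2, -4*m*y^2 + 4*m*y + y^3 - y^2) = y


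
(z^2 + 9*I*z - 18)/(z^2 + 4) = (z^2 + 9*I*z - 18)/(z^2 + 4)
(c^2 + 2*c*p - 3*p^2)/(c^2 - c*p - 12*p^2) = (-c + p)/(-c + 4*p)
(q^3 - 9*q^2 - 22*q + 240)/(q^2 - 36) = (q^2 - 3*q - 40)/(q + 6)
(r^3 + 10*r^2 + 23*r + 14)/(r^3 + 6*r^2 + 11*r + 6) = (r + 7)/(r + 3)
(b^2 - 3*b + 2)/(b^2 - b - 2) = (b - 1)/(b + 1)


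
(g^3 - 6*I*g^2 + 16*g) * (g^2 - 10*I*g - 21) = g^5 - 16*I*g^4 - 65*g^3 - 34*I*g^2 - 336*g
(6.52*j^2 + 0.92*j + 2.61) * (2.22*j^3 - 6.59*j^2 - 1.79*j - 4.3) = 14.4744*j^5 - 40.9244*j^4 - 11.9394*j^3 - 46.8827*j^2 - 8.6279*j - 11.223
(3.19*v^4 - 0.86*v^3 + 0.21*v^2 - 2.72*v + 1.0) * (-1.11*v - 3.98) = -3.5409*v^5 - 11.7416*v^4 + 3.1897*v^3 + 2.1834*v^2 + 9.7156*v - 3.98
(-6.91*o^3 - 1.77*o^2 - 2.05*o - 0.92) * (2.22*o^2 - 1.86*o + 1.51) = -15.3402*o^5 + 8.9232*o^4 - 11.6929*o^3 - 0.9021*o^2 - 1.3843*o - 1.3892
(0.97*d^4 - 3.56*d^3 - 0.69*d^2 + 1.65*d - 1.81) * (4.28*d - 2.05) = 4.1516*d^5 - 17.2253*d^4 + 4.3448*d^3 + 8.4765*d^2 - 11.1293*d + 3.7105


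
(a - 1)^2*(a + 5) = a^3 + 3*a^2 - 9*a + 5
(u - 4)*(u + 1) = u^2 - 3*u - 4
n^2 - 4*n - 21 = (n - 7)*(n + 3)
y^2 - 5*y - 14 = (y - 7)*(y + 2)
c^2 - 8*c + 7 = (c - 7)*(c - 1)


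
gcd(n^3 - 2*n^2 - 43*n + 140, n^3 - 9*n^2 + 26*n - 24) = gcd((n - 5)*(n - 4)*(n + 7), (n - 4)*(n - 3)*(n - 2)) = n - 4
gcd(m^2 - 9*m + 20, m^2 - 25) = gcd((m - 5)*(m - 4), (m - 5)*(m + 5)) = m - 5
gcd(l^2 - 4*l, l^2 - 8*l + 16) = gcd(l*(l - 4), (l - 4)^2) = l - 4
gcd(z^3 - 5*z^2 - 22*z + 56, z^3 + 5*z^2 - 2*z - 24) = z^2 + 2*z - 8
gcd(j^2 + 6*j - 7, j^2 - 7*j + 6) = j - 1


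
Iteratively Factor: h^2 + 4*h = (h)*(h + 4)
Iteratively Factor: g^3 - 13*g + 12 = (g - 3)*(g^2 + 3*g - 4) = (g - 3)*(g + 4)*(g - 1)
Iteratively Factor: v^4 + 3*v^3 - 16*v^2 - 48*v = (v + 3)*(v^3 - 16*v) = (v + 3)*(v + 4)*(v^2 - 4*v) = (v - 4)*(v + 3)*(v + 4)*(v)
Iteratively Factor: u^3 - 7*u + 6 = (u + 3)*(u^2 - 3*u + 2) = (u - 2)*(u + 3)*(u - 1)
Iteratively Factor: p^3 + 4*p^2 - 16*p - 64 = (p + 4)*(p^2 - 16) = (p + 4)^2*(p - 4)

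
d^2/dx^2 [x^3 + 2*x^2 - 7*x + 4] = 6*x + 4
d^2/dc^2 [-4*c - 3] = 0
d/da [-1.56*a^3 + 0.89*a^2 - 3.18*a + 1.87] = -4.68*a^2 + 1.78*a - 3.18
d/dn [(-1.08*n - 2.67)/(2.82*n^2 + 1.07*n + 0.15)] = (3.0456*n^2 + 15.0588*n + 2.6949)/(7.9524*n^4 + 6.0348*n^3 + 1.9909*n^2 + 0.321*n + 0.0225)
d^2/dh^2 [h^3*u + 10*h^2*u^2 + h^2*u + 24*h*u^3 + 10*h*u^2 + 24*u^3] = 2*u*(3*h + 10*u + 1)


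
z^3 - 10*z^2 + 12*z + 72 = (z - 6)^2*(z + 2)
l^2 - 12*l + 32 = (l - 8)*(l - 4)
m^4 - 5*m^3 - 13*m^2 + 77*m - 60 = (m - 5)*(m - 3)*(m - 1)*(m + 4)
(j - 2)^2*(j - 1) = j^3 - 5*j^2 + 8*j - 4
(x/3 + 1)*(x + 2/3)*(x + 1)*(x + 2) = x^4/3 + 20*x^3/9 + 5*x^2 + 40*x/9 + 4/3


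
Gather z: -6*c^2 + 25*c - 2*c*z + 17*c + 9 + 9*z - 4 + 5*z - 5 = -6*c^2 + 42*c + z*(14 - 2*c)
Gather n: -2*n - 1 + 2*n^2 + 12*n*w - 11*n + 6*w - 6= 2*n^2 + n*(12*w - 13) + 6*w - 7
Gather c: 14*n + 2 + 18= 14*n + 20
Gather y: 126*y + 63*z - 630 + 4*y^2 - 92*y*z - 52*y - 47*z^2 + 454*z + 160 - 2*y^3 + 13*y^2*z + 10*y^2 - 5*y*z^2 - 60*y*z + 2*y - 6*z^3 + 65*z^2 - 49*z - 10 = -2*y^3 + y^2*(13*z + 14) + y*(-5*z^2 - 152*z + 76) - 6*z^3 + 18*z^2 + 468*z - 480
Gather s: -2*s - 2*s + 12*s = 8*s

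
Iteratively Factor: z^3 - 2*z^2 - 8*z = (z)*(z^2 - 2*z - 8) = z*(z - 4)*(z + 2)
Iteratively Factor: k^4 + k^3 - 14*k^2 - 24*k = (k)*(k^3 + k^2 - 14*k - 24) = k*(k + 3)*(k^2 - 2*k - 8) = k*(k + 2)*(k + 3)*(k - 4)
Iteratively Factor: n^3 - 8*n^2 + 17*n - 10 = (n - 5)*(n^2 - 3*n + 2) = (n - 5)*(n - 1)*(n - 2)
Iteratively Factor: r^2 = (r)*(r)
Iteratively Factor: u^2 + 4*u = (u + 4)*(u)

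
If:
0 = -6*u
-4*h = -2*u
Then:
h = 0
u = 0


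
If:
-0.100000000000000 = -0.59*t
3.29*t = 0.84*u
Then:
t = 0.17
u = 0.66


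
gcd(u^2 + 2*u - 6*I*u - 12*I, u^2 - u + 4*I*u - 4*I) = 1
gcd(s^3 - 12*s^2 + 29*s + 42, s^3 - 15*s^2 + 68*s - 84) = s^2 - 13*s + 42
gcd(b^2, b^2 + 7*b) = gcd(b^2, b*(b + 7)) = b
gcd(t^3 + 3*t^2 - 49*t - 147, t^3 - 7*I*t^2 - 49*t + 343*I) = t^2 - 49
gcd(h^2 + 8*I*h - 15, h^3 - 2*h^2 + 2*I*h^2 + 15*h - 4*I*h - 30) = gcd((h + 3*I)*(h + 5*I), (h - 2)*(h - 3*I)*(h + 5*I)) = h + 5*I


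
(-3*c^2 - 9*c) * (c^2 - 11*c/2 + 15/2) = -3*c^4 + 15*c^3/2 + 27*c^2 - 135*c/2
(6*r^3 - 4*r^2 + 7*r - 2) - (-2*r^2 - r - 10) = 6*r^3 - 2*r^2 + 8*r + 8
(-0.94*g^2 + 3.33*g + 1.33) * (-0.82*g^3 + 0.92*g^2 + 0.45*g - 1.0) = 0.7708*g^5 - 3.5954*g^4 + 1.55*g^3 + 3.6621*g^2 - 2.7315*g - 1.33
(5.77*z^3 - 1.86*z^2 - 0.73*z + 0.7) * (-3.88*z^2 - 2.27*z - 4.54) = -22.3876*z^5 - 5.8811*z^4 - 19.1412*z^3 + 7.3855*z^2 + 1.7252*z - 3.178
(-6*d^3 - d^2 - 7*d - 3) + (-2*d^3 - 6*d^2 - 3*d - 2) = -8*d^3 - 7*d^2 - 10*d - 5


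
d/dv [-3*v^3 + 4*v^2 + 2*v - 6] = -9*v^2 + 8*v + 2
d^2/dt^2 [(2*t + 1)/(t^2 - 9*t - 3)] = 2*((17 - 6*t)*(-t^2 + 9*t + 3) - (2*t - 9)^2*(2*t + 1))/(-t^2 + 9*t + 3)^3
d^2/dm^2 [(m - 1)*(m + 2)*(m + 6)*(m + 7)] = 12*m^2 + 84*m + 106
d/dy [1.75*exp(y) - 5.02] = 1.75*exp(y)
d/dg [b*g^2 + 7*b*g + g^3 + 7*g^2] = 2*b*g + 7*b + 3*g^2 + 14*g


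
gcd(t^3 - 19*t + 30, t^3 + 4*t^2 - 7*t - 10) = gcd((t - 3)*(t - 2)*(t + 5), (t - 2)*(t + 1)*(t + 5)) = t^2 + 3*t - 10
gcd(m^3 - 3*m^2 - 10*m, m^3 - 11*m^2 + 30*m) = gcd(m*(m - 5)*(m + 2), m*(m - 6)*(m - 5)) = m^2 - 5*m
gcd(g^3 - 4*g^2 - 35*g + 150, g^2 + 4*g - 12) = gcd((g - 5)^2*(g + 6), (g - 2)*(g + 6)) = g + 6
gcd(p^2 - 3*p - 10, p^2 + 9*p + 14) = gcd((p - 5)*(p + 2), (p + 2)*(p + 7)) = p + 2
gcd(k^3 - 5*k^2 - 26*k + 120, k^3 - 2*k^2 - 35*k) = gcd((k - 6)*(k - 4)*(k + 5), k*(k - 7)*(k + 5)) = k + 5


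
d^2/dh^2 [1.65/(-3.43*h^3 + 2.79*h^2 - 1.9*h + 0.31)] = ((33.957*h - 9.207)*(3.43*h^3 - 2.79*h^2 + 1.9*h - 0.31) - 1.65*(10.29*h^2 - 5.58*h + 1.9)*(20.58*h^2 - 11.16*h + 3.8))/(3.43*h^3 - 2.79*h^2 + 1.9*h - 0.31)^3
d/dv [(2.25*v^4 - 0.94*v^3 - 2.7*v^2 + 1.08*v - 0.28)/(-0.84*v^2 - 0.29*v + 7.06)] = (-3.78*v^5 - 1.1679*v^4 + 64.0852*v^3 - 18.219*v^2 - 38.5944*v + 7.5436)/(0.7056*v^4 + 0.4872*v^3 - 11.7767*v^2 - 4.0948*v + 49.8436)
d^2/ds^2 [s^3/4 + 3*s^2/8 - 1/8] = 3*s/2 + 3/4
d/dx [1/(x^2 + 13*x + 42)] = (-2*x - 13)/(x^2 + 13*x + 42)^2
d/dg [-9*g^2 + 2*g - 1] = 2 - 18*g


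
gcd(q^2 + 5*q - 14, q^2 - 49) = q + 7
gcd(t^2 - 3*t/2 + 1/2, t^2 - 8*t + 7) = t - 1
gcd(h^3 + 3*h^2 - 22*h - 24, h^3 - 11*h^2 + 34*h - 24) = h - 4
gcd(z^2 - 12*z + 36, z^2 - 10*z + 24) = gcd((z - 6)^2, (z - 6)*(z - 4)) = z - 6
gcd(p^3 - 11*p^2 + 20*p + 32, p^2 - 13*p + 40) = p - 8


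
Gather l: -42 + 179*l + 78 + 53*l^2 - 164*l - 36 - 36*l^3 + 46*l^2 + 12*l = -36*l^3 + 99*l^2 + 27*l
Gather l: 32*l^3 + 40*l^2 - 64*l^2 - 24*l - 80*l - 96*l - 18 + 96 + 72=32*l^3 - 24*l^2 - 200*l + 150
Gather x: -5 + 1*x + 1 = x - 4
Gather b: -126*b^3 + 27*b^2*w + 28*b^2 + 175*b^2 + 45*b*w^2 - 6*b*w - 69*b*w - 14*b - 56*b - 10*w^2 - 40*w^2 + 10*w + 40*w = -126*b^3 + b^2*(27*w + 203) + b*(45*w^2 - 75*w - 70) - 50*w^2 + 50*w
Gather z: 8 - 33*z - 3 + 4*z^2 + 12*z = 4*z^2 - 21*z + 5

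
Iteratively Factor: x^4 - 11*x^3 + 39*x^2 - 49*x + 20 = (x - 4)*(x^3 - 7*x^2 + 11*x - 5) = (x - 4)*(x - 1)*(x^2 - 6*x + 5) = (x - 4)*(x - 1)^2*(x - 5)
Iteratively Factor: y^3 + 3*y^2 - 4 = (y - 1)*(y^2 + 4*y + 4) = (y - 1)*(y + 2)*(y + 2)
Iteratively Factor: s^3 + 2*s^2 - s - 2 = (s - 1)*(s^2 + 3*s + 2) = (s - 1)*(s + 1)*(s + 2)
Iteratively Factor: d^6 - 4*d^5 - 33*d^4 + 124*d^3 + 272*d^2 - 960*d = (d - 4)*(d^5 - 33*d^3 - 8*d^2 + 240*d) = (d - 4)*(d + 4)*(d^4 - 4*d^3 - 17*d^2 + 60*d) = (d - 4)*(d - 3)*(d + 4)*(d^3 - d^2 - 20*d) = (d - 4)*(d - 3)*(d + 4)^2*(d^2 - 5*d) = d*(d - 4)*(d - 3)*(d + 4)^2*(d - 5)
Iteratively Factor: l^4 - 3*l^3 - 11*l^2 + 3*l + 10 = (l + 2)*(l^3 - 5*l^2 - l + 5) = (l - 5)*(l + 2)*(l^2 - 1) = (l - 5)*(l + 1)*(l + 2)*(l - 1)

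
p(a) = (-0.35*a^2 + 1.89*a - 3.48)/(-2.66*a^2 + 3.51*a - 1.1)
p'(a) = (1.89 - 0.7*a)/(-2.66*a^2 + 3.51*a - 1.1) + (5.32*a - 3.51)*(-0.35*a^2 + 1.89*a - 3.48)/(-2.66*a^2 + 3.51*a - 1.1)^2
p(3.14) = 0.06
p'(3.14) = -0.03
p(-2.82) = 0.36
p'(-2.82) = 0.09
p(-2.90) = 0.35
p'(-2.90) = 0.08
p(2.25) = 0.15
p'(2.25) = -0.24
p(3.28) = 0.06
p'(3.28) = -0.02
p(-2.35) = 0.41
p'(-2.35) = 0.13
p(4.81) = 0.05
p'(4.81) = 0.01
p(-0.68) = 1.04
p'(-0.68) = 1.08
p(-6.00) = 0.23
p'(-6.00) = 0.02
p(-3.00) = 0.35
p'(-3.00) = 0.08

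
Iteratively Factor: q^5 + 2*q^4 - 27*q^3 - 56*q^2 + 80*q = (q - 5)*(q^4 + 7*q^3 + 8*q^2 - 16*q) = q*(q - 5)*(q^3 + 7*q^2 + 8*q - 16) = q*(q - 5)*(q + 4)*(q^2 + 3*q - 4) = q*(q - 5)*(q - 1)*(q + 4)*(q + 4)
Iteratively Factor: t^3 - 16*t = (t - 4)*(t^2 + 4*t) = t*(t - 4)*(t + 4)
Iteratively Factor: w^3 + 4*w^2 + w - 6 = (w + 2)*(w^2 + 2*w - 3) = (w - 1)*(w + 2)*(w + 3)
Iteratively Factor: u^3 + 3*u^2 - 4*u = (u - 1)*(u^2 + 4*u) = (u - 1)*(u + 4)*(u)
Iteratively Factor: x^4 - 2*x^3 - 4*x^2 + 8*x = (x + 2)*(x^3 - 4*x^2 + 4*x) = (x - 2)*(x + 2)*(x^2 - 2*x) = x*(x - 2)*(x + 2)*(x - 2)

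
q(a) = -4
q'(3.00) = 0.00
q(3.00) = -4.00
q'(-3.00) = 0.00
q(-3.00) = -4.00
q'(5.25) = 0.00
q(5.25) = -4.00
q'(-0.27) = 0.00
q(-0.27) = -4.00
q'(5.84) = 0.00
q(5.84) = -4.00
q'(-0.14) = 0.00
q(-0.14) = -4.00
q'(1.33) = 0.00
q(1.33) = -4.00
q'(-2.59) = 0.00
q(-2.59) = -4.00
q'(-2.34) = 0.00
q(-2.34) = -4.00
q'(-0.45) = 0.00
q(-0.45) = -4.00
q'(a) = 0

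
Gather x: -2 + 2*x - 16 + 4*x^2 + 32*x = 4*x^2 + 34*x - 18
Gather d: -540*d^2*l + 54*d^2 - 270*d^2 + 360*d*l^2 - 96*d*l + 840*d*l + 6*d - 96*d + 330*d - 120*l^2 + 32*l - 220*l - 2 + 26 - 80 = d^2*(-540*l - 216) + d*(360*l^2 + 744*l + 240) - 120*l^2 - 188*l - 56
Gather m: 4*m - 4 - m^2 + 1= -m^2 + 4*m - 3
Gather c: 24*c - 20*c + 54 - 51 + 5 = 4*c + 8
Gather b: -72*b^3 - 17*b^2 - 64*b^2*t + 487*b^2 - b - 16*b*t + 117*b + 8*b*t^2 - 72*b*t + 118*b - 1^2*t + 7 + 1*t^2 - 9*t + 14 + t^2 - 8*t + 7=-72*b^3 + b^2*(470 - 64*t) + b*(8*t^2 - 88*t + 234) + 2*t^2 - 18*t + 28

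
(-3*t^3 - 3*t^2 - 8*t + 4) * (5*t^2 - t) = -15*t^5 - 12*t^4 - 37*t^3 + 28*t^2 - 4*t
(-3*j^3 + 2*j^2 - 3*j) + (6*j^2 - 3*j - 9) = -3*j^3 + 8*j^2 - 6*j - 9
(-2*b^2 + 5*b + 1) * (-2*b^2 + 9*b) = 4*b^4 - 28*b^3 + 43*b^2 + 9*b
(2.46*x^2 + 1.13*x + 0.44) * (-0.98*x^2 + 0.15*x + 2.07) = -2.4108*x^4 - 0.7384*x^3 + 4.8305*x^2 + 2.4051*x + 0.9108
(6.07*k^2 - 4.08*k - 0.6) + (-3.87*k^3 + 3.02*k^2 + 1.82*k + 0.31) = -3.87*k^3 + 9.09*k^2 - 2.26*k - 0.29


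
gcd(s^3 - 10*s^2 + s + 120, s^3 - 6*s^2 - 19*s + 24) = s^2 - 5*s - 24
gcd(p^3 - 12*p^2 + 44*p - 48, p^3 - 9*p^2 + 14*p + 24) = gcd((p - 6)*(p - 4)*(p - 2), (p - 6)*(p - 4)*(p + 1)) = p^2 - 10*p + 24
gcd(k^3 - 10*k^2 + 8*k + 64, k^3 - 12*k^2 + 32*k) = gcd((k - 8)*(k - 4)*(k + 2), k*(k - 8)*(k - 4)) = k^2 - 12*k + 32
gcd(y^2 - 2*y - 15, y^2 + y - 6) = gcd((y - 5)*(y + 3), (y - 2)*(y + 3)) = y + 3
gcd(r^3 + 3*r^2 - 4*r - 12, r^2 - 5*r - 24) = r + 3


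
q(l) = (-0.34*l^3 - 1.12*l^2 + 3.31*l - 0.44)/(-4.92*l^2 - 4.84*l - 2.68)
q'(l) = (9.84*l + 4.84)*(-0.34*l^3 - 1.12*l^2 + 3.31*l - 0.44)/(-4.92*l^2 - 4.84*l - 2.68)^2 + (-1.02*l^2 - 2.24*l + 3.31)/(-4.92*l^2 - 4.84*l - 2.68) = (1.6728*l^4 + 3.2912*l^3 + 24.4396*l^2 + 1.6736*l - 11.0004)/(24.2064*l^4 + 47.6256*l^3 + 49.7968*l^2 + 25.9424*l + 7.1824)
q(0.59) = -0.15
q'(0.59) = -0.01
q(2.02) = 0.03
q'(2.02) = 0.14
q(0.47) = -0.14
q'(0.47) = -0.12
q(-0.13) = 0.42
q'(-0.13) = -2.37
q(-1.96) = 0.72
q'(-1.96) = 0.54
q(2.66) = 0.12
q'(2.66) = 0.12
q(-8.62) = -0.32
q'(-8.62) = 0.08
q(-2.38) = 0.53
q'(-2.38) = 0.37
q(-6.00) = -0.09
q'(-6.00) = 0.10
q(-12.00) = -0.59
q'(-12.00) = 0.08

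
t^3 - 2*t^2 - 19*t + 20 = (t - 5)*(t - 1)*(t + 4)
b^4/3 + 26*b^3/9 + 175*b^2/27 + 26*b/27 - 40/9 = (b/3 + 1)*(b - 2/3)*(b + 4/3)*(b + 5)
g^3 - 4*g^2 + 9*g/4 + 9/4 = (g - 3)*(g - 3/2)*(g + 1/2)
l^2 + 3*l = l*(l + 3)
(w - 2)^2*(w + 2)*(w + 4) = w^4 + 2*w^3 - 12*w^2 - 8*w + 32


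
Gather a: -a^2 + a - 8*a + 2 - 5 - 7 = -a^2 - 7*a - 10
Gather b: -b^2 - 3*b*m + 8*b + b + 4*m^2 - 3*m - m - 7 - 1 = -b^2 + b*(9 - 3*m) + 4*m^2 - 4*m - 8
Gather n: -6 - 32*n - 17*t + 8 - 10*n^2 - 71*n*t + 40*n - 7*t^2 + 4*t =-10*n^2 + n*(8 - 71*t) - 7*t^2 - 13*t + 2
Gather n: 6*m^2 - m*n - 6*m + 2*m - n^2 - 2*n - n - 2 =6*m^2 - 4*m - n^2 + n*(-m - 3) - 2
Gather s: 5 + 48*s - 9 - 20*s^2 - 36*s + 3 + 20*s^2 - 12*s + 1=0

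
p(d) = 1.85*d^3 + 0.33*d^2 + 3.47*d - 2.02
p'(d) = 5.55*d^2 + 0.66*d + 3.47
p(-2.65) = -43.33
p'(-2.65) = 40.70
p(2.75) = 48.49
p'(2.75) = 47.26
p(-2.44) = -35.40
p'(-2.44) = 34.90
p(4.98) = 251.93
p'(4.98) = 144.40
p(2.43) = 34.91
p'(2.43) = 37.85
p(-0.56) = -4.18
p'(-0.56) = 4.84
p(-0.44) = -3.64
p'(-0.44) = 4.25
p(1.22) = 6.06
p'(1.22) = 12.54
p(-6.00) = -410.56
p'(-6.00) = 199.31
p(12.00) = 3283.94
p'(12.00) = 810.59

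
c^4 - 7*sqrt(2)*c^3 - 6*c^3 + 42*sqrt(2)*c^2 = c^2*(c - 6)*(c - 7*sqrt(2))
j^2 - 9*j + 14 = (j - 7)*(j - 2)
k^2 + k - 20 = (k - 4)*(k + 5)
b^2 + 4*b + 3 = (b + 1)*(b + 3)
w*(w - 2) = w^2 - 2*w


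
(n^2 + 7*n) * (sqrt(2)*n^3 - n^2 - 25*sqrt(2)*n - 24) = sqrt(2)*n^5 - n^4 + 7*sqrt(2)*n^4 - 25*sqrt(2)*n^3 - 7*n^3 - 175*sqrt(2)*n^2 - 24*n^2 - 168*n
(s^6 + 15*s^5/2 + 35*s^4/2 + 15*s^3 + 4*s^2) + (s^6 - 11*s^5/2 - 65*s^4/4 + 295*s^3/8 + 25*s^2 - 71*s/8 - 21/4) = 2*s^6 + 2*s^5 + 5*s^4/4 + 415*s^3/8 + 29*s^2 - 71*s/8 - 21/4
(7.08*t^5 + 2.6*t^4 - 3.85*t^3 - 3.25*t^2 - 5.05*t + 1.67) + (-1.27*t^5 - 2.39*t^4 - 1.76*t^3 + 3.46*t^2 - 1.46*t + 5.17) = 5.81*t^5 + 0.21*t^4 - 5.61*t^3 + 0.21*t^2 - 6.51*t + 6.84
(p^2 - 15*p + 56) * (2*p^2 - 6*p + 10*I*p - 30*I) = 2*p^4 - 36*p^3 + 10*I*p^3 + 202*p^2 - 180*I*p^2 - 336*p + 1010*I*p - 1680*I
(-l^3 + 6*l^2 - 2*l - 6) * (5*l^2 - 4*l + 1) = -5*l^5 + 34*l^4 - 35*l^3 - 16*l^2 + 22*l - 6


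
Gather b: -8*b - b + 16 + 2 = 18 - 9*b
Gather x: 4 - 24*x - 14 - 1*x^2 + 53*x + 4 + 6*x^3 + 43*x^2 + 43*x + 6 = 6*x^3 + 42*x^2 + 72*x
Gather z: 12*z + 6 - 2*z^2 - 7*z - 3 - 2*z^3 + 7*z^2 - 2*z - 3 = -2*z^3 + 5*z^2 + 3*z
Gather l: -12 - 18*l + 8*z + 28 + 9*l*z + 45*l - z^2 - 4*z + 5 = l*(9*z + 27) - z^2 + 4*z + 21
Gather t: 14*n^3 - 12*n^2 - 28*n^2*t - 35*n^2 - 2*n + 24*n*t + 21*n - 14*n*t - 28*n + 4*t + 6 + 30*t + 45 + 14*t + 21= 14*n^3 - 47*n^2 - 9*n + t*(-28*n^2 + 10*n + 48) + 72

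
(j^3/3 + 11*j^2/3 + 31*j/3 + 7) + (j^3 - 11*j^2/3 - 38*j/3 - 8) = 4*j^3/3 - 7*j/3 - 1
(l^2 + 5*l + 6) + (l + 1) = l^2 + 6*l + 7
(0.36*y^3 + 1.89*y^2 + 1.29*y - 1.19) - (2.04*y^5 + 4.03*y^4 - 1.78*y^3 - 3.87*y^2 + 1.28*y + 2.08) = -2.04*y^5 - 4.03*y^4 + 2.14*y^3 + 5.76*y^2 + 0.01*y - 3.27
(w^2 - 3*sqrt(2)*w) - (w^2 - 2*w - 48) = -3*sqrt(2)*w + 2*w + 48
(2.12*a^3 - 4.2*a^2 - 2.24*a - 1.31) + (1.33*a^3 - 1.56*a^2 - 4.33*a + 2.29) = 3.45*a^3 - 5.76*a^2 - 6.57*a + 0.98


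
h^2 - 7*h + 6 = (h - 6)*(h - 1)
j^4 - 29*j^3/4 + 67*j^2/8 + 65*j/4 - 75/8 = (j - 5)*(j - 3)*(j - 1/2)*(j + 5/4)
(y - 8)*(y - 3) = y^2 - 11*y + 24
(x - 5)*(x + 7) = x^2 + 2*x - 35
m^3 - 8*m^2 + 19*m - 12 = (m - 4)*(m - 3)*(m - 1)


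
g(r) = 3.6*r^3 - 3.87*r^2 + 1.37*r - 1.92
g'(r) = 10.8*r^2 - 7.74*r + 1.37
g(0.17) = -1.78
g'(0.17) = 0.37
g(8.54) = 1969.74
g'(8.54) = 722.93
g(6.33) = 764.78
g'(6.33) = 385.12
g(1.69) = 6.72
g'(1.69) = 19.14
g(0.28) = -1.76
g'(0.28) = 0.05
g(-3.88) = -275.78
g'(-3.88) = 193.99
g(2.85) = 53.89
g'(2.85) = 67.03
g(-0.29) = -2.73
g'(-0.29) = 4.52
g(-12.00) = -6796.44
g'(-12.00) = 1649.45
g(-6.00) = -927.06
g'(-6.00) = 436.61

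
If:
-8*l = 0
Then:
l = 0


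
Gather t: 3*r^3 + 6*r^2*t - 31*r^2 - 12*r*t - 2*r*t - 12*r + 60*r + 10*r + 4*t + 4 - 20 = 3*r^3 - 31*r^2 + 58*r + t*(6*r^2 - 14*r + 4) - 16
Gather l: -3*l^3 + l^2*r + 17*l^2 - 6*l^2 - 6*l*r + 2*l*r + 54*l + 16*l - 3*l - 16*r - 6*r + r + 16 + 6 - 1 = -3*l^3 + l^2*(r + 11) + l*(67 - 4*r) - 21*r + 21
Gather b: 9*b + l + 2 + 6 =9*b + l + 8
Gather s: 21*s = 21*s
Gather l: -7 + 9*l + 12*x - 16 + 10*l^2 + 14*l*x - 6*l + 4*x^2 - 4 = 10*l^2 + l*(14*x + 3) + 4*x^2 + 12*x - 27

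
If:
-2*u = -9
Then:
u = 9/2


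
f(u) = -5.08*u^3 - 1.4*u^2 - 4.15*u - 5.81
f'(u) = -15.24*u^2 - 2.8*u - 4.15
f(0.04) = -5.98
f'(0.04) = -4.29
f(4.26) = -441.62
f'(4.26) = -292.65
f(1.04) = -17.35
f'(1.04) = -23.55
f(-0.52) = -3.32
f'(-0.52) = -6.81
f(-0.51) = -3.38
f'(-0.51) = -6.69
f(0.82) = -12.96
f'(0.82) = -16.69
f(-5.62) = 875.02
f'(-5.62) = -469.76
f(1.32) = -25.41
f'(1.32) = -34.40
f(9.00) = -3859.88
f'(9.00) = -1263.79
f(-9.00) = 3621.46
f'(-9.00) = -1213.39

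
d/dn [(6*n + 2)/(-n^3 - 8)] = 6*(2*n^3 + n^2 - 8)/(n^6 + 16*n^3 + 64)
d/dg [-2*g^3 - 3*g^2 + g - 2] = -6*g^2 - 6*g + 1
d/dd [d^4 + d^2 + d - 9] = 4*d^3 + 2*d + 1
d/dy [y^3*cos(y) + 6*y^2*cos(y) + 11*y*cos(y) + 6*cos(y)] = -y^3*sin(y) - 6*y^2*sin(y) + 3*y^2*cos(y) - 11*y*sin(y) + 12*y*cos(y) - 6*sin(y) + 11*cos(y)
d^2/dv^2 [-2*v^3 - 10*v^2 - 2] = -12*v - 20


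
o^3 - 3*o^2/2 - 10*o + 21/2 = (o - 7/2)*(o - 1)*(o + 3)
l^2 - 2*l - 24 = (l - 6)*(l + 4)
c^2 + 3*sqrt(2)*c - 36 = (c - 3*sqrt(2))*(c + 6*sqrt(2))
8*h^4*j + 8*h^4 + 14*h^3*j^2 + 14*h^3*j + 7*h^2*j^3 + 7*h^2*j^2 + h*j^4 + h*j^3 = (h + j)*(2*h + j)*(4*h + j)*(h*j + h)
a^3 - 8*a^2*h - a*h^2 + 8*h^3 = (a - 8*h)*(a - h)*(a + h)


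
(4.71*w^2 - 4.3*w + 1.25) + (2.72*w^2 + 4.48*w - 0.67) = 7.43*w^2 + 0.180000000000001*w + 0.58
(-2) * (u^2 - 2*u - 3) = -2*u^2 + 4*u + 6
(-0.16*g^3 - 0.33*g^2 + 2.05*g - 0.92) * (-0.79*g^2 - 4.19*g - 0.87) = 0.1264*g^5 + 0.9311*g^4 - 0.0975999999999997*g^3 - 7.5756*g^2 + 2.0713*g + 0.8004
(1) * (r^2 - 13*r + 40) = r^2 - 13*r + 40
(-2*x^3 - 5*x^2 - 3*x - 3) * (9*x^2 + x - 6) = -18*x^5 - 47*x^4 - 20*x^3 + 15*x + 18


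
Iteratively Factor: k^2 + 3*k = (k)*(k + 3)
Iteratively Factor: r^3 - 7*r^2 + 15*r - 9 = (r - 1)*(r^2 - 6*r + 9) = (r - 3)*(r - 1)*(r - 3)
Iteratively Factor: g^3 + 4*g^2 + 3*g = (g)*(g^2 + 4*g + 3) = g*(g + 1)*(g + 3)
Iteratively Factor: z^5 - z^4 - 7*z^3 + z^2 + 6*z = (z)*(z^4 - z^3 - 7*z^2 + z + 6) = z*(z + 1)*(z^3 - 2*z^2 - 5*z + 6) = z*(z - 3)*(z + 1)*(z^2 + z - 2) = z*(z - 3)*(z - 1)*(z + 1)*(z + 2)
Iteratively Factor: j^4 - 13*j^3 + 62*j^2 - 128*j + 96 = (j - 2)*(j^3 - 11*j^2 + 40*j - 48) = (j - 4)*(j - 2)*(j^2 - 7*j + 12) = (j - 4)*(j - 3)*(j - 2)*(j - 4)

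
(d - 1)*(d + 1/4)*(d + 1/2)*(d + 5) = d^4 + 19*d^3/4 - 15*d^2/8 - 13*d/4 - 5/8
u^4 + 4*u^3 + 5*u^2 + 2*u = u*(u + 1)^2*(u + 2)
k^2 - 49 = (k - 7)*(k + 7)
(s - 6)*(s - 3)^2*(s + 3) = s^4 - 9*s^3 + 9*s^2 + 81*s - 162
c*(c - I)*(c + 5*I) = c^3 + 4*I*c^2 + 5*c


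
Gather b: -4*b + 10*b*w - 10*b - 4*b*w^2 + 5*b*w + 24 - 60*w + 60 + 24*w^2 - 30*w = b*(-4*w^2 + 15*w - 14) + 24*w^2 - 90*w + 84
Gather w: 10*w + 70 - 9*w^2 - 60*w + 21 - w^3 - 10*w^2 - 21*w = -w^3 - 19*w^2 - 71*w + 91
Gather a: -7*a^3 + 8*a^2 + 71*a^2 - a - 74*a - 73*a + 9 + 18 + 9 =-7*a^3 + 79*a^2 - 148*a + 36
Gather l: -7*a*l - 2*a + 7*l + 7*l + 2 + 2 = -2*a + l*(14 - 7*a) + 4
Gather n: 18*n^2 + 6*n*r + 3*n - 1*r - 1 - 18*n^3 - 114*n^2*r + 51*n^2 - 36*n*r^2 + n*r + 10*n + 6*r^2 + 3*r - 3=-18*n^3 + n^2*(69 - 114*r) + n*(-36*r^2 + 7*r + 13) + 6*r^2 + 2*r - 4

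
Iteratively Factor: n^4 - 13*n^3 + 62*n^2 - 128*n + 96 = (n - 2)*(n^3 - 11*n^2 + 40*n - 48) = (n - 4)*(n - 2)*(n^2 - 7*n + 12) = (n - 4)*(n - 3)*(n - 2)*(n - 4)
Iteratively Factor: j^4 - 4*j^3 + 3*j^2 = (j)*(j^3 - 4*j^2 + 3*j) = j*(j - 3)*(j^2 - j) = j*(j - 3)*(j - 1)*(j)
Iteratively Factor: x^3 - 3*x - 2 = (x + 1)*(x^2 - x - 2) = (x + 1)^2*(x - 2)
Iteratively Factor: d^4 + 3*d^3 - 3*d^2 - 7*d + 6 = (d - 1)*(d^3 + 4*d^2 + d - 6) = (d - 1)^2*(d^2 + 5*d + 6) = (d - 1)^2*(d + 2)*(d + 3)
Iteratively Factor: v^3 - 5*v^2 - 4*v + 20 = (v + 2)*(v^2 - 7*v + 10) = (v - 2)*(v + 2)*(v - 5)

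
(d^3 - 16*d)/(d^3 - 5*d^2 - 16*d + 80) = d/(d - 5)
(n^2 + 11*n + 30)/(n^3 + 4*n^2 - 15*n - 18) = (n + 5)/(n^2 - 2*n - 3)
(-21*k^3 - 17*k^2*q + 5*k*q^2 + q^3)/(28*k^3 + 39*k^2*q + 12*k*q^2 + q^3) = (-3*k + q)/(4*k + q)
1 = 1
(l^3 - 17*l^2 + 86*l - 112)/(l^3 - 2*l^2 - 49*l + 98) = (l - 8)/(l + 7)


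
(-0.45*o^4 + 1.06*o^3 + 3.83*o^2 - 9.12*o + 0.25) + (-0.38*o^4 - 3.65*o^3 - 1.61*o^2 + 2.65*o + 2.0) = -0.83*o^4 - 2.59*o^3 + 2.22*o^2 - 6.47*o + 2.25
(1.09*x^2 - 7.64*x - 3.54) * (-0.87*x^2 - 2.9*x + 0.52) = -0.9483*x^4 + 3.4858*x^3 + 25.8026*x^2 + 6.2932*x - 1.8408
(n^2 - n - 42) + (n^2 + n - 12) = 2*n^2 - 54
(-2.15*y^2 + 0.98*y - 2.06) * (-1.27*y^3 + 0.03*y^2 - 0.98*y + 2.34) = 2.7305*y^5 - 1.3091*y^4 + 4.7526*y^3 - 6.0532*y^2 + 4.312*y - 4.8204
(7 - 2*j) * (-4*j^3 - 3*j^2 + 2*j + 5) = 8*j^4 - 22*j^3 - 25*j^2 + 4*j + 35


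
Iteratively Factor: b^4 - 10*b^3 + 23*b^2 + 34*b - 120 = (b - 5)*(b^3 - 5*b^2 - 2*b + 24) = (b - 5)*(b - 3)*(b^2 - 2*b - 8) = (b - 5)*(b - 3)*(b + 2)*(b - 4)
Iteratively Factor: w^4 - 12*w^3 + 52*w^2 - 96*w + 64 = (w - 2)*(w^3 - 10*w^2 + 32*w - 32) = (w - 2)^2*(w^2 - 8*w + 16) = (w - 4)*(w - 2)^2*(w - 4)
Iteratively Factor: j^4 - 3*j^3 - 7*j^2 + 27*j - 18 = (j - 1)*(j^3 - 2*j^2 - 9*j + 18) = (j - 3)*(j - 1)*(j^2 + j - 6) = (j - 3)*(j - 1)*(j + 3)*(j - 2)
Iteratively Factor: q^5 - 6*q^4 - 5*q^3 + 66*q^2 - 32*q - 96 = (q + 1)*(q^4 - 7*q^3 + 2*q^2 + 64*q - 96) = (q + 1)*(q + 3)*(q^3 - 10*q^2 + 32*q - 32) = (q - 2)*(q + 1)*(q + 3)*(q^2 - 8*q + 16) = (q - 4)*(q - 2)*(q + 1)*(q + 3)*(q - 4)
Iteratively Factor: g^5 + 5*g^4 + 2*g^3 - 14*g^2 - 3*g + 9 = (g - 1)*(g^4 + 6*g^3 + 8*g^2 - 6*g - 9) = (g - 1)*(g + 3)*(g^3 + 3*g^2 - g - 3) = (g - 1)*(g + 3)^2*(g^2 - 1) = (g - 1)^2*(g + 3)^2*(g + 1)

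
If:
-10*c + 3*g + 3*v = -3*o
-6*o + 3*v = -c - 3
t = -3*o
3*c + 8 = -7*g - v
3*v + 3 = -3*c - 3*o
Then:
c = -126/293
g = -253/293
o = 28/293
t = -84/293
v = -195/293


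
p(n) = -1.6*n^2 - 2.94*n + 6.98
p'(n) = -3.2*n - 2.94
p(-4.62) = -13.59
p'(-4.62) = 11.84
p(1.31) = 0.38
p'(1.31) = -7.13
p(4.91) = -46.03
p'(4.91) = -18.65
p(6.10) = -70.49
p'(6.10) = -22.46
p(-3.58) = -3.00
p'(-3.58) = 8.52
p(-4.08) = -7.66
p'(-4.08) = 10.12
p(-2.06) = 6.25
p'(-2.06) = 3.65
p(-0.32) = 7.76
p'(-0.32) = -1.92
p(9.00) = -149.08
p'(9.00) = -31.74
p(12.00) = -258.70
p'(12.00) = -41.34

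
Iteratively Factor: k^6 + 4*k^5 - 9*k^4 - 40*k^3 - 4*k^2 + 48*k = (k + 2)*(k^5 + 2*k^4 - 13*k^3 - 14*k^2 + 24*k) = (k + 2)^2*(k^4 - 13*k^2 + 12*k) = (k + 2)^2*(k + 4)*(k^3 - 4*k^2 + 3*k) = (k - 1)*(k + 2)^2*(k + 4)*(k^2 - 3*k) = k*(k - 1)*(k + 2)^2*(k + 4)*(k - 3)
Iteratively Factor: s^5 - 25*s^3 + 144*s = (s + 3)*(s^4 - 3*s^3 - 16*s^2 + 48*s) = (s - 3)*(s + 3)*(s^3 - 16*s) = s*(s - 3)*(s + 3)*(s^2 - 16) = s*(s - 3)*(s + 3)*(s + 4)*(s - 4)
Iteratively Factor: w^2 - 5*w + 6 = (w - 2)*(w - 3)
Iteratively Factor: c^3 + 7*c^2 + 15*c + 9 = (c + 3)*(c^2 + 4*c + 3) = (c + 1)*(c + 3)*(c + 3)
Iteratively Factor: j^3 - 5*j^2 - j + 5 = (j + 1)*(j^2 - 6*j + 5) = (j - 1)*(j + 1)*(j - 5)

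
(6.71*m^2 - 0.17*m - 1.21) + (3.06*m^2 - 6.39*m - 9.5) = 9.77*m^2 - 6.56*m - 10.71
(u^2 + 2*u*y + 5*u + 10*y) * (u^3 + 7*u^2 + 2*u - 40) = u^5 + 2*u^4*y + 12*u^4 + 24*u^3*y + 37*u^3 + 74*u^2*y - 30*u^2 - 60*u*y - 200*u - 400*y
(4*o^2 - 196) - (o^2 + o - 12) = 3*o^2 - o - 184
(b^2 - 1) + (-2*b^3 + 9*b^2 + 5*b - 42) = -2*b^3 + 10*b^2 + 5*b - 43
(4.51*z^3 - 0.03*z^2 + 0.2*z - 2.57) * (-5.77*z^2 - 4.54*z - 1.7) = -26.0227*z^5 - 20.3023*z^4 - 8.6848*z^3 + 13.9719*z^2 + 11.3278*z + 4.369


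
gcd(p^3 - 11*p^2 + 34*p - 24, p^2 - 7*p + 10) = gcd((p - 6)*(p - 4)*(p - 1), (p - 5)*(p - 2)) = 1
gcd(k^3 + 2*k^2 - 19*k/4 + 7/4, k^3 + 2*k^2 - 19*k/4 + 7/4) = k^3 + 2*k^2 - 19*k/4 + 7/4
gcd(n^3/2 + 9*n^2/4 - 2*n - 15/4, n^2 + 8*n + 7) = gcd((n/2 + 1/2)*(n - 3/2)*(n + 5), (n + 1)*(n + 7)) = n + 1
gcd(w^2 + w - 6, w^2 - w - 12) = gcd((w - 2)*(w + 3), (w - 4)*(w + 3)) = w + 3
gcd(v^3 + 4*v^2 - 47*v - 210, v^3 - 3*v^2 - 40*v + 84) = v^2 - v - 42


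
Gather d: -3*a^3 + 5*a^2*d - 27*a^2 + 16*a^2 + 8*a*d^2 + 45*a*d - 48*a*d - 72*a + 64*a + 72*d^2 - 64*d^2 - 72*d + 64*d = -3*a^3 - 11*a^2 - 8*a + d^2*(8*a + 8) + d*(5*a^2 - 3*a - 8)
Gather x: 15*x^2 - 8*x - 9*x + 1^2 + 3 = 15*x^2 - 17*x + 4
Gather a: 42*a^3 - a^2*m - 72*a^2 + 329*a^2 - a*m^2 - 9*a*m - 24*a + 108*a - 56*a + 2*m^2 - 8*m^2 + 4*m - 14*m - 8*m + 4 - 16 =42*a^3 + a^2*(257 - m) + a*(-m^2 - 9*m + 28) - 6*m^2 - 18*m - 12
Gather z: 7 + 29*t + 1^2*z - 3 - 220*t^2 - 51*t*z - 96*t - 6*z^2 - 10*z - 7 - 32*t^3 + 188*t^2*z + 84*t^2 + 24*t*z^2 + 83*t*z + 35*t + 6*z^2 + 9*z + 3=-32*t^3 - 136*t^2 + 24*t*z^2 - 32*t + z*(188*t^2 + 32*t)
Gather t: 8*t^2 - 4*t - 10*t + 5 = 8*t^2 - 14*t + 5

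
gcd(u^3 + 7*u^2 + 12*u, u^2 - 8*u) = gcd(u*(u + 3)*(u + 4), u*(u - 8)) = u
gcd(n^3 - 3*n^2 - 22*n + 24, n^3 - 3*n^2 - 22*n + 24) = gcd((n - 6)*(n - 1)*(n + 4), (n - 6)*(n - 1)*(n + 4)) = n^3 - 3*n^2 - 22*n + 24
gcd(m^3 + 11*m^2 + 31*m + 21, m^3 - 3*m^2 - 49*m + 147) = m + 7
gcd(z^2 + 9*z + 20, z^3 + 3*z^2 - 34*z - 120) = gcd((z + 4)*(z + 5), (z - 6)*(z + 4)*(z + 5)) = z^2 + 9*z + 20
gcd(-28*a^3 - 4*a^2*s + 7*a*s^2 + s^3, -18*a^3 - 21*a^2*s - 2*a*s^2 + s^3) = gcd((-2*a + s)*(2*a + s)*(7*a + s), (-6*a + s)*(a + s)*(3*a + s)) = 1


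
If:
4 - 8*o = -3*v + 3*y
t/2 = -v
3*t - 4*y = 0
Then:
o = 1/2 - 5*y/8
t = 4*y/3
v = -2*y/3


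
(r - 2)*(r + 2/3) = r^2 - 4*r/3 - 4/3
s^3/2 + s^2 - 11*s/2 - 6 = (s/2 + 1/2)*(s - 3)*(s + 4)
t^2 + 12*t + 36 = (t + 6)^2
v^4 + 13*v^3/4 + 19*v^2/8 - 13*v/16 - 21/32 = (v - 1/2)*(v + 1/2)*(v + 3/2)*(v + 7/4)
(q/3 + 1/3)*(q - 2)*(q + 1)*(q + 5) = q^4/3 + 5*q^3/3 - q^2 - 17*q/3 - 10/3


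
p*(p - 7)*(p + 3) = p^3 - 4*p^2 - 21*p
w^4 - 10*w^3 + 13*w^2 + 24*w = w*(w - 8)*(w - 3)*(w + 1)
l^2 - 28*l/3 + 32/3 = (l - 8)*(l - 4/3)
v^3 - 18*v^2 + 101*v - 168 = (v - 8)*(v - 7)*(v - 3)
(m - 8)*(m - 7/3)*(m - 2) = m^3 - 37*m^2/3 + 118*m/3 - 112/3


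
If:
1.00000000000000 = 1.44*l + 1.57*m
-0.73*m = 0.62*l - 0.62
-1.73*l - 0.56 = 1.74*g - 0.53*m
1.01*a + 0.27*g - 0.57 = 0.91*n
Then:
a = 0.900990099009901*n - 0.466659967122499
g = 3.86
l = -3.13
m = 3.51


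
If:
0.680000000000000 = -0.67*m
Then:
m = -1.01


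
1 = 1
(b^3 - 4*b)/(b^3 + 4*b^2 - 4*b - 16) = b/(b + 4)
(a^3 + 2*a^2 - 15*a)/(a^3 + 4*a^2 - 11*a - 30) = a/(a + 2)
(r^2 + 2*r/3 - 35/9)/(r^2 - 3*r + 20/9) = (3*r + 7)/(3*r - 4)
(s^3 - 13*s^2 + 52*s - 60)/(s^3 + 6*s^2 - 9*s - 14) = (s^2 - 11*s + 30)/(s^2 + 8*s + 7)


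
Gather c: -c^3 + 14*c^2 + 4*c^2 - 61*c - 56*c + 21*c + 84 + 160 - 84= -c^3 + 18*c^2 - 96*c + 160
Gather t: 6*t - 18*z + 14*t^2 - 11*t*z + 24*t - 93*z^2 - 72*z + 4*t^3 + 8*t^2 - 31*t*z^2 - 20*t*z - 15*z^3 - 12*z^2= 4*t^3 + 22*t^2 + t*(-31*z^2 - 31*z + 30) - 15*z^3 - 105*z^2 - 90*z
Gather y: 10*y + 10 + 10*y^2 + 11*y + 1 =10*y^2 + 21*y + 11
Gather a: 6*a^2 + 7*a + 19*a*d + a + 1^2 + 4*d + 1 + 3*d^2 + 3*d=6*a^2 + a*(19*d + 8) + 3*d^2 + 7*d + 2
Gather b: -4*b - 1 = -4*b - 1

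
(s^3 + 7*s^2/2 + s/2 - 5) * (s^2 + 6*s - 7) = s^5 + 19*s^4/2 + 29*s^3/2 - 53*s^2/2 - 67*s/2 + 35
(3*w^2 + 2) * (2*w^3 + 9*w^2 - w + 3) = 6*w^5 + 27*w^4 + w^3 + 27*w^2 - 2*w + 6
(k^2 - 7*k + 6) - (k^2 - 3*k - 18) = 24 - 4*k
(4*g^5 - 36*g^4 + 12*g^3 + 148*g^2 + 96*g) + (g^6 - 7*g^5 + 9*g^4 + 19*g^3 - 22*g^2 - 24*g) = g^6 - 3*g^5 - 27*g^4 + 31*g^3 + 126*g^2 + 72*g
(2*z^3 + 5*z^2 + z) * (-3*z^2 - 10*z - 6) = -6*z^5 - 35*z^4 - 65*z^3 - 40*z^2 - 6*z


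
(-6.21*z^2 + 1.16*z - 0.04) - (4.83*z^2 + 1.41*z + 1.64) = -11.04*z^2 - 0.25*z - 1.68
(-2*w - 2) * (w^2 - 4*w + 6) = -2*w^3 + 6*w^2 - 4*w - 12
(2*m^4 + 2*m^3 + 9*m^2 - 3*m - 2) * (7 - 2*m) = -4*m^5 + 10*m^4 - 4*m^3 + 69*m^2 - 17*m - 14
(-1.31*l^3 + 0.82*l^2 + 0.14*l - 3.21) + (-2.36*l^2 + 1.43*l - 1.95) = -1.31*l^3 - 1.54*l^2 + 1.57*l - 5.16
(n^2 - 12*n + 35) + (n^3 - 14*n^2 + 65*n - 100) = n^3 - 13*n^2 + 53*n - 65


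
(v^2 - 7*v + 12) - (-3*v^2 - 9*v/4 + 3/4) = 4*v^2 - 19*v/4 + 45/4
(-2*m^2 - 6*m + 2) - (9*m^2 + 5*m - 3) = -11*m^2 - 11*m + 5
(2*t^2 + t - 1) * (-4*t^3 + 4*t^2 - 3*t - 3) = -8*t^5 + 4*t^4 + 2*t^3 - 13*t^2 + 3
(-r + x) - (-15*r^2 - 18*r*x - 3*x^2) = 15*r^2 + 18*r*x - r + 3*x^2 + x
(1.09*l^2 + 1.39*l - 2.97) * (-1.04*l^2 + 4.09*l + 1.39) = -1.1336*l^4 + 3.0125*l^3 + 10.289*l^2 - 10.2152*l - 4.1283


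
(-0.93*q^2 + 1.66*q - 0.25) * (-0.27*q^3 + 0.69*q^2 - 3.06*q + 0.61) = 0.2511*q^5 - 1.0899*q^4 + 4.0587*q^3 - 5.8194*q^2 + 1.7776*q - 0.1525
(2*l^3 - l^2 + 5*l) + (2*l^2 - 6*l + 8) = 2*l^3 + l^2 - l + 8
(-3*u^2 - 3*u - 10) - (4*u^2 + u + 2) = -7*u^2 - 4*u - 12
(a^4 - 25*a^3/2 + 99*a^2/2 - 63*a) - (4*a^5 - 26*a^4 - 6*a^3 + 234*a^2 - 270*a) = -4*a^5 + 27*a^4 - 13*a^3/2 - 369*a^2/2 + 207*a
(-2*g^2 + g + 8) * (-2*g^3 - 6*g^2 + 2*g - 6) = 4*g^5 + 10*g^4 - 26*g^3 - 34*g^2 + 10*g - 48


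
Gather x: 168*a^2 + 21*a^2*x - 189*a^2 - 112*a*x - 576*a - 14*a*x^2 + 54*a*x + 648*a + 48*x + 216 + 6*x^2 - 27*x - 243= -21*a^2 + 72*a + x^2*(6 - 14*a) + x*(21*a^2 - 58*a + 21) - 27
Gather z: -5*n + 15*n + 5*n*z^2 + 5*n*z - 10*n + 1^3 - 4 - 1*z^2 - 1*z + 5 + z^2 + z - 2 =5*n*z^2 + 5*n*z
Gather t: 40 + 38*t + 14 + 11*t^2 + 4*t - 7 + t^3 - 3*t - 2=t^3 + 11*t^2 + 39*t + 45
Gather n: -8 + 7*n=7*n - 8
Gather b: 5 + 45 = 50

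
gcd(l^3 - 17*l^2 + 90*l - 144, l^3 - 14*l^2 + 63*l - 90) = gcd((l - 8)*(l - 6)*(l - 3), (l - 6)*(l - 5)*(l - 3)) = l^2 - 9*l + 18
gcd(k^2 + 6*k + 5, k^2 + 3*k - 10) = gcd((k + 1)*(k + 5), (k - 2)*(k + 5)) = k + 5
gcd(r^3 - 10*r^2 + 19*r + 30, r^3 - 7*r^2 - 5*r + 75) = r - 5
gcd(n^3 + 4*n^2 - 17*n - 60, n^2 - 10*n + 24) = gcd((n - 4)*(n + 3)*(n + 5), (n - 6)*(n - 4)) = n - 4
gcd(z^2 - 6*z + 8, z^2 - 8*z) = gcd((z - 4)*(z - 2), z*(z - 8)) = 1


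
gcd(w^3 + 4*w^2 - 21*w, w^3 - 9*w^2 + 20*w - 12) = 1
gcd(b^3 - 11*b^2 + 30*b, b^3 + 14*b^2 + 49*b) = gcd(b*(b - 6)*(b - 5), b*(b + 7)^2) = b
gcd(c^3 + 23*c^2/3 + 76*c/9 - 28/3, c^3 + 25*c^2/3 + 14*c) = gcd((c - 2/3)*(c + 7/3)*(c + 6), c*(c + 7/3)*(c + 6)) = c^2 + 25*c/3 + 14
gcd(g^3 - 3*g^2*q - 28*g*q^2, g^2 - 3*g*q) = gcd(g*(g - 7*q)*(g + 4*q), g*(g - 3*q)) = g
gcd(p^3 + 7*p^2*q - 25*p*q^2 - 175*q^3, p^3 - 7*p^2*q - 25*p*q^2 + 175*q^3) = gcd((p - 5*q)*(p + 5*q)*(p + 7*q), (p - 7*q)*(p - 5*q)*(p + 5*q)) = p^2 - 25*q^2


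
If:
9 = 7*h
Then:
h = 9/7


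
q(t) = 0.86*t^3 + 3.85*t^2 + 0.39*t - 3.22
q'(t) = 2.58*t^2 + 7.7*t + 0.39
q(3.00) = 55.82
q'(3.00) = 46.71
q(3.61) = 88.82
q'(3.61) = 61.81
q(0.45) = -2.19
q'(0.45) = 4.38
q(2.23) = 26.33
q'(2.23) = 30.39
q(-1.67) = 2.86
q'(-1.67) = -5.27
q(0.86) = 0.51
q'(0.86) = 8.92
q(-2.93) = 7.06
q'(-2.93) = -0.02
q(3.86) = 105.11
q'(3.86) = 68.55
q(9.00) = 939.08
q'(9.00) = 278.67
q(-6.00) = -52.72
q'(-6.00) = 47.07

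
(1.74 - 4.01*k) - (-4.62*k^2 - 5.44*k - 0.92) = 4.62*k^2 + 1.43*k + 2.66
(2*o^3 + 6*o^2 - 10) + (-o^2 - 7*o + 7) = 2*o^3 + 5*o^2 - 7*o - 3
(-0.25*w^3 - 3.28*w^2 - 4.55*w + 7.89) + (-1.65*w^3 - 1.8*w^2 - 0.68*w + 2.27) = -1.9*w^3 - 5.08*w^2 - 5.23*w + 10.16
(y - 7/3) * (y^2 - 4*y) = y^3 - 19*y^2/3 + 28*y/3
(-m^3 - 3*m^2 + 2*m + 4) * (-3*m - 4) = 3*m^4 + 13*m^3 + 6*m^2 - 20*m - 16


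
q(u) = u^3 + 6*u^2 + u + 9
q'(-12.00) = 289.00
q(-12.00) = -867.00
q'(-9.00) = 136.00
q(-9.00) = -243.00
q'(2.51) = 50.02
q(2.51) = 65.12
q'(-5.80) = 32.32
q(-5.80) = 9.93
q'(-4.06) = 1.73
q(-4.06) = 36.92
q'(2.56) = 51.38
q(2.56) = 67.66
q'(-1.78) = -10.85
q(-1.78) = 20.59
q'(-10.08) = 184.86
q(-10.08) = -415.63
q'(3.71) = 86.81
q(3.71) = 146.36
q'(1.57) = 27.23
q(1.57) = 29.23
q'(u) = 3*u^2 + 12*u + 1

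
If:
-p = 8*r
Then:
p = -8*r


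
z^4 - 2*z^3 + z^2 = z^2*(z - 1)^2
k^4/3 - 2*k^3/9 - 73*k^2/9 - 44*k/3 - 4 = (k/3 + 1)*(k - 6)*(k + 1/3)*(k + 2)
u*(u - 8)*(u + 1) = u^3 - 7*u^2 - 8*u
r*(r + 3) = r^2 + 3*r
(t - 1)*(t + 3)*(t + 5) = t^3 + 7*t^2 + 7*t - 15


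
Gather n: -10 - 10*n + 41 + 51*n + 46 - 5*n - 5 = 36*n + 72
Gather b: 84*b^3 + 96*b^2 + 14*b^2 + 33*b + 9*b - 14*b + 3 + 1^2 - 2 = 84*b^3 + 110*b^2 + 28*b + 2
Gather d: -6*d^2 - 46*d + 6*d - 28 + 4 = -6*d^2 - 40*d - 24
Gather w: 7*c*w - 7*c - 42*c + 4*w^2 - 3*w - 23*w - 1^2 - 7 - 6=-49*c + 4*w^2 + w*(7*c - 26) - 14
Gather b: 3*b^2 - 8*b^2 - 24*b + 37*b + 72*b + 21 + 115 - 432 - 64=-5*b^2 + 85*b - 360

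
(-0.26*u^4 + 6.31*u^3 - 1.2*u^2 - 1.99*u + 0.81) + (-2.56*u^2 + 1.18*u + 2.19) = -0.26*u^4 + 6.31*u^3 - 3.76*u^2 - 0.81*u + 3.0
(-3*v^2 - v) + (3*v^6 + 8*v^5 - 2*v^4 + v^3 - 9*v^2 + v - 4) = 3*v^6 + 8*v^5 - 2*v^4 + v^3 - 12*v^2 - 4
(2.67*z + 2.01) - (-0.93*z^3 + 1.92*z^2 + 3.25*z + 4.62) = 0.93*z^3 - 1.92*z^2 - 0.58*z - 2.61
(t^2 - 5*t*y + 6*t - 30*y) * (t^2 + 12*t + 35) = t^4 - 5*t^3*y + 18*t^3 - 90*t^2*y + 107*t^2 - 535*t*y + 210*t - 1050*y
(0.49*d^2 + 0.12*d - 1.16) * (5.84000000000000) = 2.8616*d^2 + 0.7008*d - 6.7744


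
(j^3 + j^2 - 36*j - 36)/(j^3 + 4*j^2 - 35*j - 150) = (j^2 + 7*j + 6)/(j^2 + 10*j + 25)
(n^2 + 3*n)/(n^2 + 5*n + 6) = n/(n + 2)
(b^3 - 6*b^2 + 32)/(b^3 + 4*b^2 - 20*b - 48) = (b - 4)/(b + 6)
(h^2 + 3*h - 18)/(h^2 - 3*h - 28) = (-h^2 - 3*h + 18)/(-h^2 + 3*h + 28)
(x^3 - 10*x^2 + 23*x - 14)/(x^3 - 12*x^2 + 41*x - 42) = (x - 1)/(x - 3)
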